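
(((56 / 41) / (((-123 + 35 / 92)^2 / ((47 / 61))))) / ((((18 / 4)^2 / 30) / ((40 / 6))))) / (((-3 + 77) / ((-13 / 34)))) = -57920844800 / 16216030573674489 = -0.00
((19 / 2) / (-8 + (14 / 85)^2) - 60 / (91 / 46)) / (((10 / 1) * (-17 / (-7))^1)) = -66093221 / 50921936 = -1.30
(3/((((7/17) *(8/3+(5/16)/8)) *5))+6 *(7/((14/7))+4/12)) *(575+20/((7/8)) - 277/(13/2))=13069.58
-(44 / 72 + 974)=-974.61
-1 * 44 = -44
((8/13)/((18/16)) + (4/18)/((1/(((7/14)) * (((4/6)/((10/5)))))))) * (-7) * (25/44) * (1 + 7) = -71750/3861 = -18.58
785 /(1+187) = 785 /188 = 4.18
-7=-7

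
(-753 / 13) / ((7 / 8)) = -6024 / 91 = -66.20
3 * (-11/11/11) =-3/11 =-0.27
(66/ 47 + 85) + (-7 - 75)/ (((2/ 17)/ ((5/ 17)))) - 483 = -28275/ 47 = -601.60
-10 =-10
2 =2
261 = 261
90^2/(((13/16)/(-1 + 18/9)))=129600/13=9969.23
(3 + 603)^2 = 367236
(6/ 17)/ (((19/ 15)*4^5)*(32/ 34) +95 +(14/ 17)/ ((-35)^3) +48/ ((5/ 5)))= 110250/ 426007219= 0.00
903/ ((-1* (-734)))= 903/ 734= 1.23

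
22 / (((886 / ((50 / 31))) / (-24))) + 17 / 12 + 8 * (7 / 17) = 10504613 / 2801532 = 3.75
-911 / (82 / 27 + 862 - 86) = -24597 / 21034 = -1.17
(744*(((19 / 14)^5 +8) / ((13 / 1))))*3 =1891254789 / 873964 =2164.00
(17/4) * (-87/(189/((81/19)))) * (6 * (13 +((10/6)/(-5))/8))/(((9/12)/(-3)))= 1379907/532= 2593.81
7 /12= 0.58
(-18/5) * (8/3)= -48/5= -9.60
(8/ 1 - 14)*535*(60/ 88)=-24075/ 11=-2188.64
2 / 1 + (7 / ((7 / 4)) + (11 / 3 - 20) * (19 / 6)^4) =-6362401 / 3888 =-1636.42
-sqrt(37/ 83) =-sqrt(3071)/ 83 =-0.67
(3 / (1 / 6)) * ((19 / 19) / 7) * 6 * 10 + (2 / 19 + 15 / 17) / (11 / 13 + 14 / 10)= 51075785 / 330106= 154.73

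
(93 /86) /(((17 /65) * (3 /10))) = 10075 /731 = 13.78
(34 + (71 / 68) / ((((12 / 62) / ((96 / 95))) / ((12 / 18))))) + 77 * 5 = 422.63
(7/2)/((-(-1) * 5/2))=7/5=1.40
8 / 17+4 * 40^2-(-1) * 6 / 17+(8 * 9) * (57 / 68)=109840 / 17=6461.18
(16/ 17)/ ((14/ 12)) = 96/ 119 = 0.81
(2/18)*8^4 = 4096/9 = 455.11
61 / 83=0.73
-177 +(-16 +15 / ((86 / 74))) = -180.09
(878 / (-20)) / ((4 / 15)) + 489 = 2595 / 8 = 324.38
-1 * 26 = -26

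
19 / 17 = 1.12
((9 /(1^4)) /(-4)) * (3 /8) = -27 /32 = -0.84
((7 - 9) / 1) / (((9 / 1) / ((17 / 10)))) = -17 / 45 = -0.38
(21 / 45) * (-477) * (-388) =431844 / 5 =86368.80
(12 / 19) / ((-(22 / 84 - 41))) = 504 / 32509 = 0.02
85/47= 1.81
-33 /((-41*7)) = 0.11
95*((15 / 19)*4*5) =1500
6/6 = 1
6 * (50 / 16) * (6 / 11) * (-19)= -4275 / 22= -194.32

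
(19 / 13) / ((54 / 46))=1.25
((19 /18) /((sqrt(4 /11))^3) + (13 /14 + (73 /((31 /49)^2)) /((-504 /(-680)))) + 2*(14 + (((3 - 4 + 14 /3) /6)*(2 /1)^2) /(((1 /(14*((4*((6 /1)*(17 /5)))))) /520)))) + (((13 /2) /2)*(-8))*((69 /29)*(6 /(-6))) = 209*sqrt(11) /144 + 10199385513271 /3511494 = 2904576.35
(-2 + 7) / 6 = 5 / 6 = 0.83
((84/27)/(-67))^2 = 784/363609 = 0.00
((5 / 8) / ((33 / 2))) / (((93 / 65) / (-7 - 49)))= -4550 / 3069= -1.48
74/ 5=14.80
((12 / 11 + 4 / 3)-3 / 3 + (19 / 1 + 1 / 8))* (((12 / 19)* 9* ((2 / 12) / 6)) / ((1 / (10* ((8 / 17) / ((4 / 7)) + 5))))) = 244125 / 1292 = 188.95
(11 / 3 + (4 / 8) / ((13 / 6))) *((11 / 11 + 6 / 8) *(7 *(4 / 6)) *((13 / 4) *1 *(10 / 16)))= 4655 / 72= 64.65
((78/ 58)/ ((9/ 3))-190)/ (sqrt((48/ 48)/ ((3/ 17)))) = -5497 *sqrt(51)/ 493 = -79.63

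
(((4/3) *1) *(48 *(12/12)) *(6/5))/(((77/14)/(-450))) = -69120/11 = -6283.64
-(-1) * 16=16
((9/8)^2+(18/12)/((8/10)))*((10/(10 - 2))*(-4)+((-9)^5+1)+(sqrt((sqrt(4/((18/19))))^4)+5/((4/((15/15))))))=-142422637/768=-185446.14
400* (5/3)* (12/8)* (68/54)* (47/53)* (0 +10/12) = 3995000/4293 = 930.58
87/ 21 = 29/ 7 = 4.14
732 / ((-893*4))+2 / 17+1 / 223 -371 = -1256249967 / 3385363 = -371.08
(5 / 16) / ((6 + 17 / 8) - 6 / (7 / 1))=0.04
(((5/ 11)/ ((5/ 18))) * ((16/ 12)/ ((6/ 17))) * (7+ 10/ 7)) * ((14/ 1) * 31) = 248744/ 11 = 22613.09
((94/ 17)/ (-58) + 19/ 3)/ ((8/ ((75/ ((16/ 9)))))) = 32.90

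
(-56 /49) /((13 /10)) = -80 /91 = -0.88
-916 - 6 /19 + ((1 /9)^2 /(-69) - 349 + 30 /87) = -3895527962 /3079539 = -1264.97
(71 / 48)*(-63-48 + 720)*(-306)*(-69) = 152158041 / 8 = 19019755.12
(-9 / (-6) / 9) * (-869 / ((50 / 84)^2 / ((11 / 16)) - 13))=1405173 / 121126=11.60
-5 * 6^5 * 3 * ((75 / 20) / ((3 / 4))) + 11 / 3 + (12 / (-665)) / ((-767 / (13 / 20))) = -343225622066 / 588525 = -583196.33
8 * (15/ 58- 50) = -11540/ 29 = -397.93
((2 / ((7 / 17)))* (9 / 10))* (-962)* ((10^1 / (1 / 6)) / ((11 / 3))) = -5298696 / 77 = -68814.23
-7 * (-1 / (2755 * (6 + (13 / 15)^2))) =45 / 119567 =0.00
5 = 5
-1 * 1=-1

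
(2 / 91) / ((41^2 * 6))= 1 / 458913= 0.00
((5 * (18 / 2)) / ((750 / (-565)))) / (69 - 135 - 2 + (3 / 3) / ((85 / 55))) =5763 / 11450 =0.50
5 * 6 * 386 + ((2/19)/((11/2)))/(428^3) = 47437977111361/4096543792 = 11580.00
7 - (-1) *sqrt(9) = 10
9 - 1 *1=8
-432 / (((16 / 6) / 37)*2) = -2997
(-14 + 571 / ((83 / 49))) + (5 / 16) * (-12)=106023 / 332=319.35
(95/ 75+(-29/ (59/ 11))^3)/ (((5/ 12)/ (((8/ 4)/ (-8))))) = 483024184/ 5134475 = 94.07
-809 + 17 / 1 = -792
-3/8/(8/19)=-57/64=-0.89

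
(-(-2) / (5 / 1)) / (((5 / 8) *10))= 8 / 125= 0.06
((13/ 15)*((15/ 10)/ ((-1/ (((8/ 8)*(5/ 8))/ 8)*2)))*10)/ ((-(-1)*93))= -65/ 11904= -0.01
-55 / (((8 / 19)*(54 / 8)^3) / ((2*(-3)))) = 16720 / 6561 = 2.55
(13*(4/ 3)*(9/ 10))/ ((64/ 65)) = 507/ 32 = 15.84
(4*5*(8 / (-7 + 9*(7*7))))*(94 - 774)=-54400 / 217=-250.69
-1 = -1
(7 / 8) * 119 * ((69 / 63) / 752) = 2737 / 18048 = 0.15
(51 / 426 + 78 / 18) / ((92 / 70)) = 66395 / 19596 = 3.39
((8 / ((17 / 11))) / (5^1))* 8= 704 / 85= 8.28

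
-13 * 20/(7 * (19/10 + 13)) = -2600/1043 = -2.49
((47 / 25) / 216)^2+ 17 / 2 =247862209 / 29160000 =8.50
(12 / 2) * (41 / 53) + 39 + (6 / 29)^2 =1947141 / 44573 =43.68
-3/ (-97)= 3/ 97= 0.03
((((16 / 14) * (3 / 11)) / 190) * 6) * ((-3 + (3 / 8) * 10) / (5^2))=0.00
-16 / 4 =-4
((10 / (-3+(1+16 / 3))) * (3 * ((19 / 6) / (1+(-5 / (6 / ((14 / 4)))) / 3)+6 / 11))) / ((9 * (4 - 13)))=-140 / 11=-12.73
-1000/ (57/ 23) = -23000/ 57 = -403.51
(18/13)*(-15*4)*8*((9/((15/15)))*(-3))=233280/13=17944.62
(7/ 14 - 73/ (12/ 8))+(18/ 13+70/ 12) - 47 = -3430/ 39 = -87.95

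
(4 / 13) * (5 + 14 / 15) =356 / 195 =1.83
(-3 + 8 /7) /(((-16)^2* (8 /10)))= -65 /7168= -0.01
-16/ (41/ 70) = -1120/ 41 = -27.32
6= 6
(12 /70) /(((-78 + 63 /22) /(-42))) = 264 /2755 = 0.10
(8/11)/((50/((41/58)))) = 82/7975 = 0.01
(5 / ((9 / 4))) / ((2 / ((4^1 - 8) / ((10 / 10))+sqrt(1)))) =-10 / 3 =-3.33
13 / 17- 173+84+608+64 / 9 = 80612 / 153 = 526.88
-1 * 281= -281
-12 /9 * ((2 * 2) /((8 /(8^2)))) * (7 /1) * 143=-42709.33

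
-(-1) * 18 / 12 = 3 / 2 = 1.50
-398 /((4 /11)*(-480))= 2189 /960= 2.28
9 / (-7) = -9 / 7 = -1.29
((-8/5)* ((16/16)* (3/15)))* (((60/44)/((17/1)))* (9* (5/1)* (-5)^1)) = 1080/187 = 5.78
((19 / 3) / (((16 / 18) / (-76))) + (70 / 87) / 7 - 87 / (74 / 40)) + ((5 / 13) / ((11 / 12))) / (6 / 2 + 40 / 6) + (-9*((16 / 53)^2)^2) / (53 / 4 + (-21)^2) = -7765958815385496811 / 13199133319361418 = -588.37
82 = 82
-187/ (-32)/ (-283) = -187/ 9056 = -0.02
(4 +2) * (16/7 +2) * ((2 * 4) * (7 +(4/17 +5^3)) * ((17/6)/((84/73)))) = 3282080/49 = 66981.22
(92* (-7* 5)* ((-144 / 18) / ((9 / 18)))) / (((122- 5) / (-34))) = -1751680 / 117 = -14971.62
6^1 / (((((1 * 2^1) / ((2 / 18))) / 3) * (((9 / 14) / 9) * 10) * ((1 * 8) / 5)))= 7 / 8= 0.88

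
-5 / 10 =-1 / 2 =-0.50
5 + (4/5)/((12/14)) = 89/15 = 5.93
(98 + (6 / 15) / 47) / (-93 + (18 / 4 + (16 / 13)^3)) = -101202608 / 89459095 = -1.13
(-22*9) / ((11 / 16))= -288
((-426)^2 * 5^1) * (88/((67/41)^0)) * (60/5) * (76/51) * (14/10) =33983921664/17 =1999054215.53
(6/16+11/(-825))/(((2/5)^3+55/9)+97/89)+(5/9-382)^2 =68582895325391/471360384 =145499.91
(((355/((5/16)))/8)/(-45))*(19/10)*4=-5396/225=-23.98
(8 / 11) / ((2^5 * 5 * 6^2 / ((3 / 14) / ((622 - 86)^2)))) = 1 / 10618460160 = 0.00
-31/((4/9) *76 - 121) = 279/785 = 0.36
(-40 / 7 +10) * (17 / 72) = 85 / 84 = 1.01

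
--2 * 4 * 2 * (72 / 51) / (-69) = -128 / 391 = -0.33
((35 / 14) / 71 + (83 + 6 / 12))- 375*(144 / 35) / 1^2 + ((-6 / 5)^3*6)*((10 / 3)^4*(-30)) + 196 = 18456929 / 497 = 37136.68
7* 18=126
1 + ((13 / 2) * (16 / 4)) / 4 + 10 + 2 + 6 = 51 / 2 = 25.50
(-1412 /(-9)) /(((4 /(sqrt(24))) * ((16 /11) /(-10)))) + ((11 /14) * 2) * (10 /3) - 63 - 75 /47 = -19415 * sqrt(6) /36 - 58586 /987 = -1380.38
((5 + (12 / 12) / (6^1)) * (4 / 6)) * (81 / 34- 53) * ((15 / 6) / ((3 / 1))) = -266755 / 1836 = -145.29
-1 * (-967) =967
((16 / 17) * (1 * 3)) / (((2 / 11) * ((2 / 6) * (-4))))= -198 / 17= -11.65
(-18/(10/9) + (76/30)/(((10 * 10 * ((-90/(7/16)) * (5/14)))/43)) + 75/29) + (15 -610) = -47655620957/78300000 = -608.63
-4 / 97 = -0.04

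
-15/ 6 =-5/ 2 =-2.50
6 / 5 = 1.20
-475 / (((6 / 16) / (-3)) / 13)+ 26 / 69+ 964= 3475142 / 69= 50364.38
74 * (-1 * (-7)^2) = -3626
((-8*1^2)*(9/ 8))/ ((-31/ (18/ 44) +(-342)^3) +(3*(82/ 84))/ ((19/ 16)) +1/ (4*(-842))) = 36283464/ 161266940721917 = 0.00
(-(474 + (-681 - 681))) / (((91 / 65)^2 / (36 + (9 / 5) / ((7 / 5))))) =5794200 / 343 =16892.71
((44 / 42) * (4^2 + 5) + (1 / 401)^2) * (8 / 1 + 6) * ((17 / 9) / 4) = 420977137 / 2894418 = 145.44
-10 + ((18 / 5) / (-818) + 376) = 748461 / 2045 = 366.00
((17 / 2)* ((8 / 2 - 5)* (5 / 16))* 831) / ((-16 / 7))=494445 / 512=965.71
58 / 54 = 29 / 27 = 1.07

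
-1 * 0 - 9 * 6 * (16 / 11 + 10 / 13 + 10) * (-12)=1132704 / 143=7921.01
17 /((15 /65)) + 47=362 /3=120.67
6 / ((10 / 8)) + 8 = 64 / 5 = 12.80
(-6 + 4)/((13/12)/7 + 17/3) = -56/163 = -0.34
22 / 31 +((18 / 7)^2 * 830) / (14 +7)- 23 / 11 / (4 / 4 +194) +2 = 6022168981 / 22807785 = 264.04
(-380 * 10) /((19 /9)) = -1800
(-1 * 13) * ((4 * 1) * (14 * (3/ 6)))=-364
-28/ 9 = -3.11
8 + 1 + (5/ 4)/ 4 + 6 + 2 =17.31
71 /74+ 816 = 816.96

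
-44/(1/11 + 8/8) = -121/3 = -40.33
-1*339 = -339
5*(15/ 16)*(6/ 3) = 75/ 8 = 9.38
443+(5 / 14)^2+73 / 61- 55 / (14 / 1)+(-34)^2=19086507 / 11956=1596.40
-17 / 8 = -2.12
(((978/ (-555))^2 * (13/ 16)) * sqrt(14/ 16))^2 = 835093613263/ 149932880000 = 5.57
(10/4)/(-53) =-0.05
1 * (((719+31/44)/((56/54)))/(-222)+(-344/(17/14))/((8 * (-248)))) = -143336189/48045536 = -2.98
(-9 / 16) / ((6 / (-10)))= 15 / 16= 0.94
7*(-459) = -3213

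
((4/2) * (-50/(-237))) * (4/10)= 40/237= 0.17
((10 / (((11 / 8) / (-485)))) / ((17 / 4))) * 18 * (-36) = 537805.35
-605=-605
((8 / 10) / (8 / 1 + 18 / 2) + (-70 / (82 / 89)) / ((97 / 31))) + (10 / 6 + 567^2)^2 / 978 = 157225747941361723 / 1487736045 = 105681211.71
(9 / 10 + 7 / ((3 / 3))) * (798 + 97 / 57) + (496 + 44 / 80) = 7768181 / 1140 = 6814.19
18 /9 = 2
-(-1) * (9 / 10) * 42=189 / 5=37.80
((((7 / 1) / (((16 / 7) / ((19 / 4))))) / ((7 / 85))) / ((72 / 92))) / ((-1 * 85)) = -3059 / 1152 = -2.66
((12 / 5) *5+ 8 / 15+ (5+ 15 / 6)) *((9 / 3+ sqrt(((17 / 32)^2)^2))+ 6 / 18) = 6675307 / 92160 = 72.43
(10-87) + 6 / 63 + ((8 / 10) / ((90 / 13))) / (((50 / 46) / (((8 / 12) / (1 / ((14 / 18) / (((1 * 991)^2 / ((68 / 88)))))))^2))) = -257621031807190866600179 / 3349871001827250429375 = -76.90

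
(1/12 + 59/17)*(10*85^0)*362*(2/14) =656125/357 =1837.89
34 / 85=2 / 5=0.40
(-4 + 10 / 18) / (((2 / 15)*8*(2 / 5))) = -775 / 96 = -8.07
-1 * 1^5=-1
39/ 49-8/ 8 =-10/ 49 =-0.20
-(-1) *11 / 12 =11 / 12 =0.92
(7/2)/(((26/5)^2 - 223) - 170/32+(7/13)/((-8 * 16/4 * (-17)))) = -618800/35584803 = -0.02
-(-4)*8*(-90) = -2880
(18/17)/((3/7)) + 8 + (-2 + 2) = 178/17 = 10.47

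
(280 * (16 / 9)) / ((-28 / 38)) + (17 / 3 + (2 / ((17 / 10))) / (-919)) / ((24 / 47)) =-249140921 / 374952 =-664.46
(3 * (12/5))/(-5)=-36/25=-1.44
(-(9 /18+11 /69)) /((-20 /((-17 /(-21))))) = 221 /8280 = 0.03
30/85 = 6/17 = 0.35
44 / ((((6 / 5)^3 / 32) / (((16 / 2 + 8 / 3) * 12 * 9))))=2816000 / 3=938666.67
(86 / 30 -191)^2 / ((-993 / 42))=-111491576 / 74475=-1497.03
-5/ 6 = -0.83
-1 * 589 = -589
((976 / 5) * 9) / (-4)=-439.20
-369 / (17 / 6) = -2214 / 17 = -130.24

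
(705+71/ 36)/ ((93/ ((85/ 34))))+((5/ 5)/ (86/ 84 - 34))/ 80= 14213279/ 747900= 19.00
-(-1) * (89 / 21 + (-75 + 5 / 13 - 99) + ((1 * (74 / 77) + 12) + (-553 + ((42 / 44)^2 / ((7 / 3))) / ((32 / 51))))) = -2996939369 / 4228224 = -708.79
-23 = -23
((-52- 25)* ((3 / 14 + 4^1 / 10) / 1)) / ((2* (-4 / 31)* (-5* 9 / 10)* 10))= -14663 / 3600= -4.07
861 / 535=1.61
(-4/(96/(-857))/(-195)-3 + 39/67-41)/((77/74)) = -72263849/1724580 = -41.90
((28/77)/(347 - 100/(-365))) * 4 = 1168/278861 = 0.00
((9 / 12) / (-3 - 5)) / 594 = -1 / 6336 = -0.00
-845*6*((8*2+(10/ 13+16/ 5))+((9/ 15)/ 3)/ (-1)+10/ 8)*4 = -426270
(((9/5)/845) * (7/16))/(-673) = -63/45494800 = -0.00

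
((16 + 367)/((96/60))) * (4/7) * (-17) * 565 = -18393575/14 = -1313826.79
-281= -281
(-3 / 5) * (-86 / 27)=86 / 45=1.91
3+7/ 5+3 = 37/ 5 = 7.40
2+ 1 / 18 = 37 / 18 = 2.06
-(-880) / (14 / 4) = 1760 / 7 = 251.43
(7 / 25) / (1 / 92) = 25.76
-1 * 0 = 0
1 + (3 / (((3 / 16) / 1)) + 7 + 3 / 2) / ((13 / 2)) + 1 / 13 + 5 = 128 / 13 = 9.85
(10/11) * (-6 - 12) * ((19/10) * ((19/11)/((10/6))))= -32.22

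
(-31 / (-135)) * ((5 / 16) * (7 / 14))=31 / 864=0.04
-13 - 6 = -19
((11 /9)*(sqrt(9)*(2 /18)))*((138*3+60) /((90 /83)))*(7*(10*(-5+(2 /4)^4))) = -39886231 /648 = -61552.83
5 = 5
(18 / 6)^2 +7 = 16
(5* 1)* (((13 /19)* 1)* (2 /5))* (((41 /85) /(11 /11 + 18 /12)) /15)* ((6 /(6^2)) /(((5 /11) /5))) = 11726 /363375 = 0.03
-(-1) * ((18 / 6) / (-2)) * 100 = -150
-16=-16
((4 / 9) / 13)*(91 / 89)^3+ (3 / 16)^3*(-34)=-2437361275 / 12993988608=-0.19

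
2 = 2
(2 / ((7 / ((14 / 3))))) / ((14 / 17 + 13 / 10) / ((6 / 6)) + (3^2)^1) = 0.12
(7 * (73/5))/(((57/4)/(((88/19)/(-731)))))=-179872/3958365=-0.05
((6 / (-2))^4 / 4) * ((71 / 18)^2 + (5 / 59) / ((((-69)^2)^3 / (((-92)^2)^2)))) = 1416016979 / 4494384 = 315.06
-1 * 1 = -1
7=7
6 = 6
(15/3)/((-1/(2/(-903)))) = 10/903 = 0.01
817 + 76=893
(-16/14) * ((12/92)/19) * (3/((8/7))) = -9/437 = -0.02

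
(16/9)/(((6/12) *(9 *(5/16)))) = 512/405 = 1.26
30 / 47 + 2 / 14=257 / 329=0.78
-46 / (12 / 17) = -391 / 6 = -65.17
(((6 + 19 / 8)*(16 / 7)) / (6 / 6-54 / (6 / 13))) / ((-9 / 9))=67 / 406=0.17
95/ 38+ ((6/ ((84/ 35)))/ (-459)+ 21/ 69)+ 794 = 8411806/ 10557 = 796.80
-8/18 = -4/9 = -0.44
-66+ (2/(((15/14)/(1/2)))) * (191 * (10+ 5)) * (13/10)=17051/5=3410.20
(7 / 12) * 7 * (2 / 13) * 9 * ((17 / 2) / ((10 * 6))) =833 / 1040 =0.80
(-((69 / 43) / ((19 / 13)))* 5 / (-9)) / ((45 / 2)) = 598 / 22059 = 0.03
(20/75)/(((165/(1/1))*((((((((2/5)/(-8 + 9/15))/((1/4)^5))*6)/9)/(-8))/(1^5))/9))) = 111/35200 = 0.00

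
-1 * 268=-268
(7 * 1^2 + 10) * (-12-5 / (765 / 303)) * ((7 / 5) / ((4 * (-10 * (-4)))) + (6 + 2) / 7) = -4598137 / 16800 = -273.70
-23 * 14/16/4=-161/32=-5.03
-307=-307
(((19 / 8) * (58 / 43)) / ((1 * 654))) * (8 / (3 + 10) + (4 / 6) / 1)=13775 / 2193516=0.01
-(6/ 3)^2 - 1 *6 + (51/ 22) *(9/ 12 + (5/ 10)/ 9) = -2147/ 264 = -8.13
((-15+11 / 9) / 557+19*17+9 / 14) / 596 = 22712167 / 41828472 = 0.54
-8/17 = -0.47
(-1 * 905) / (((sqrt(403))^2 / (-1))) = 905 / 403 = 2.25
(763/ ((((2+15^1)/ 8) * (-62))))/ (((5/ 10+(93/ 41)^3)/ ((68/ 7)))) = -240396448/ 52006685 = -4.62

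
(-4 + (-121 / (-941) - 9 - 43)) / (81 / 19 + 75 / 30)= -1997850 / 241837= -8.26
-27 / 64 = -0.42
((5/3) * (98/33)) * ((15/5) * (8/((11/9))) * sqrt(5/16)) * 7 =20580 * sqrt(5)/121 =380.32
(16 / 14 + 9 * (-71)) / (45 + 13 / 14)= -8930 / 643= -13.89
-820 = -820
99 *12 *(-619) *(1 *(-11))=8089092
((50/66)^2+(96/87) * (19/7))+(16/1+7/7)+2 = 4989260/221067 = 22.57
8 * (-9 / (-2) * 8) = 288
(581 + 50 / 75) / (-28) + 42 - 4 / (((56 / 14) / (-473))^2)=-2348263 / 42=-55911.02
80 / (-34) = -40 / 17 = -2.35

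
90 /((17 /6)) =540 /17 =31.76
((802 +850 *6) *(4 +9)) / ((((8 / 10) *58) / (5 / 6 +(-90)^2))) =9323168075 / 696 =13395356.43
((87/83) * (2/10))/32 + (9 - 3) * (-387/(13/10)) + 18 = -305252949/172640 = -1768.15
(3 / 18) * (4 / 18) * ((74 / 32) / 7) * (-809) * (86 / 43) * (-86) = 1287119 / 756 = 1702.54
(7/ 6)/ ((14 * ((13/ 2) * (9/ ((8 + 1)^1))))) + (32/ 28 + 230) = 126211/ 546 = 231.16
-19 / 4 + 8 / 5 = -63 / 20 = -3.15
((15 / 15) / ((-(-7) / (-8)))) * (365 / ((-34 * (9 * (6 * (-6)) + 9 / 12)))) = -5840 / 153867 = -0.04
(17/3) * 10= 170/3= 56.67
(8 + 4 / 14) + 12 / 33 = 8.65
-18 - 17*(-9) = 135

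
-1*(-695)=695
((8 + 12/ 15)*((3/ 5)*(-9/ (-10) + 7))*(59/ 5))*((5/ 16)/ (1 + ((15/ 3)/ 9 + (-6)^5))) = -1384317/ 69970000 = -0.02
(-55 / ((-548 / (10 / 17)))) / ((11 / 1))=25 / 4658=0.01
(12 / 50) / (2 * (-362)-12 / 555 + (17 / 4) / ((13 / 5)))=-11544 / 34746815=-0.00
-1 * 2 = -2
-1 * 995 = -995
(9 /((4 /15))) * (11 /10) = 297 /8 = 37.12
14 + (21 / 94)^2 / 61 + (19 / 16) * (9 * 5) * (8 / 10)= 7647116 / 134749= 56.75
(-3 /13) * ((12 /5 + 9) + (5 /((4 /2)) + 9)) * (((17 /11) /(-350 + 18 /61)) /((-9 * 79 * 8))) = -237473 /57837024960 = -0.00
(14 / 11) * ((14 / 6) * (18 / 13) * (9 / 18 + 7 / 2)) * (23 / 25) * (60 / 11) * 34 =22071168 / 7865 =2806.25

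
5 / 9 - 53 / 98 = 13 / 882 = 0.01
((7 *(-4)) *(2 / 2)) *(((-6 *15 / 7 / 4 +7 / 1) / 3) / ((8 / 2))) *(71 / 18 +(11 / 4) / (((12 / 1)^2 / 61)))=-5777 / 128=-45.13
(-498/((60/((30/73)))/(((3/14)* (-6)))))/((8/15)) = 33615/4088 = 8.22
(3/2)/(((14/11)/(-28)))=-33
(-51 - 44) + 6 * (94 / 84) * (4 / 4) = -618 / 7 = -88.29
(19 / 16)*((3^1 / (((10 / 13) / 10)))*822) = 38068.88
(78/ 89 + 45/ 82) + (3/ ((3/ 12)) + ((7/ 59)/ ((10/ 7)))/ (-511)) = 1054954576/ 78581215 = 13.43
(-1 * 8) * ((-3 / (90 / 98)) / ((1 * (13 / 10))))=784 / 39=20.10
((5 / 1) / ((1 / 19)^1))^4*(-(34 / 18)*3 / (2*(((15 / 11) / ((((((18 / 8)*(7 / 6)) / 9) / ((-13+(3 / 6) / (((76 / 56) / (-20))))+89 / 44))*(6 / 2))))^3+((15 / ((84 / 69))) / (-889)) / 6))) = 83762579727588063494500 / 8482658399673042831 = 9874.57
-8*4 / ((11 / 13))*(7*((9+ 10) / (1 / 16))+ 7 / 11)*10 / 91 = -1070400 / 121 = -8846.28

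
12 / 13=0.92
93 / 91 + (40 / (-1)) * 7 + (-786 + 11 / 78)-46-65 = -642007 / 546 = -1175.84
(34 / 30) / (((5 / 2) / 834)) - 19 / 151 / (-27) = 38536279 / 101925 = 378.08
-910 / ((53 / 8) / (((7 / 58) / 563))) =-25480 / 865331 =-0.03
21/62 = 0.34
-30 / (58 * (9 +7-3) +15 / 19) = -570 / 14341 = -0.04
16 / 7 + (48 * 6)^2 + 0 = 580624 / 7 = 82946.29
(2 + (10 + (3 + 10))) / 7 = 25 / 7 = 3.57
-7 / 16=-0.44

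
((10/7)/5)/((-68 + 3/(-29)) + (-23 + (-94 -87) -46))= -58/64575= -0.00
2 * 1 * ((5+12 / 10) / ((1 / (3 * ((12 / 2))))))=1116 / 5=223.20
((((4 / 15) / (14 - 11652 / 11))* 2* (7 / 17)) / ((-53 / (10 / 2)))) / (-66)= -14 / 46618641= -0.00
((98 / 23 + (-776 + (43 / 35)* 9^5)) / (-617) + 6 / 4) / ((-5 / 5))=114066367 / 993370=114.83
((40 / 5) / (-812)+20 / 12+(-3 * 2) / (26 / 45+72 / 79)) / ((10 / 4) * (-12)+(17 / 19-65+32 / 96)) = 72659078 / 2872087645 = 0.03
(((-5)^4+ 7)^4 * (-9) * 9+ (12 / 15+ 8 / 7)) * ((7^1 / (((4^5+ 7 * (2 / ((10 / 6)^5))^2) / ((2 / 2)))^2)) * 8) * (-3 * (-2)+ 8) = -60387840425381546020507812500 / 6252066885852435649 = -9658860266.20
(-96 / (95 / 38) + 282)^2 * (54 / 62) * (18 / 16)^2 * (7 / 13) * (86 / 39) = 81382046949 / 1047800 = 77669.45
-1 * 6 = -6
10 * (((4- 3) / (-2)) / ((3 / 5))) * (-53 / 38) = 1325 / 114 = 11.62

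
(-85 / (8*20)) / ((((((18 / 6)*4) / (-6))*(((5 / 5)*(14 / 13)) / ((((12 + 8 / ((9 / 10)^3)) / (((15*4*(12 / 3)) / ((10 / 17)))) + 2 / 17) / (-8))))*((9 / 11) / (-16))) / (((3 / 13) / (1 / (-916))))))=-32583265 / 1469664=-22.17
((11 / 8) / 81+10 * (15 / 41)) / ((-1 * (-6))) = 0.61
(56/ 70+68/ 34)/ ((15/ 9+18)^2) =126/ 17405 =0.01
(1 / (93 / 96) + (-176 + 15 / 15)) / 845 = -5393 / 26195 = -0.21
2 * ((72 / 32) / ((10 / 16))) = 7.20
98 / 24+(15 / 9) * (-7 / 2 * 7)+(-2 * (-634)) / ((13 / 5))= 450.94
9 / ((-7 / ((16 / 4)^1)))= -5.14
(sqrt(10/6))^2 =5/3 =1.67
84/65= 1.29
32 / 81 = 0.40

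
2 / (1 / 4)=8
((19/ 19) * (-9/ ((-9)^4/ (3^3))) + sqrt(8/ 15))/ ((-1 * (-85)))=-1/ 2295 + 2 * sqrt(30)/ 1275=0.01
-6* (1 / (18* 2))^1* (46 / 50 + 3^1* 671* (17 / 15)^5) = -476478461 / 759375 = -627.46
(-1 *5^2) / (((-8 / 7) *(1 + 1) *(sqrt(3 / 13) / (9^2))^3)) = 134336475 *sqrt(39) / 16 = 52433188.59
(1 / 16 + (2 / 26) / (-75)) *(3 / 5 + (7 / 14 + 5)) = 58499 / 156000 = 0.37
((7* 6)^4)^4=93753749683698750476845056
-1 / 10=-0.10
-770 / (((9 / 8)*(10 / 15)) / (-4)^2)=-49280 / 3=-16426.67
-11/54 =-0.20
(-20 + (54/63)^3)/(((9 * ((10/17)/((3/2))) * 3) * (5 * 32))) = -28237/2469600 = -0.01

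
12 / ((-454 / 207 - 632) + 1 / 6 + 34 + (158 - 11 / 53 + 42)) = -263304 / 8781937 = -0.03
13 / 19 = 0.68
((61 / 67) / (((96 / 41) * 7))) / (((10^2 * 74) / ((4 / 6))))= 2501 / 499766400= 0.00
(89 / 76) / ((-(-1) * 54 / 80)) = 890 / 513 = 1.73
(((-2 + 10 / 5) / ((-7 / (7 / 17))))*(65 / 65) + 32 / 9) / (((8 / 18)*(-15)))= -8 / 15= -0.53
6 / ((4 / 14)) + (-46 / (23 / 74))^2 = 21925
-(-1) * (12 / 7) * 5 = 8.57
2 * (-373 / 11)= -746 / 11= -67.82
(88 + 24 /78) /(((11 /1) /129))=148092 /143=1035.61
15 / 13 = 1.15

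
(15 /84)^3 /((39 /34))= 2125 /428064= 0.00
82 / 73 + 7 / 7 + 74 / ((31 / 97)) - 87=331918 / 2263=146.67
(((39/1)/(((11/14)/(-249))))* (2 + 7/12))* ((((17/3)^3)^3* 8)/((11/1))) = -111066084666548284/793881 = -139902686506.60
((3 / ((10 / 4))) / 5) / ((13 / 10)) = 12 / 65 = 0.18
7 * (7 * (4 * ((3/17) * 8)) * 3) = 14112/17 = 830.12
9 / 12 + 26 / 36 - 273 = -9775 / 36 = -271.53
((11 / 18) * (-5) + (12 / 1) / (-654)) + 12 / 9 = -3415 / 1962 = -1.74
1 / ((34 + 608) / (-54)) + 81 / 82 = 7929 / 8774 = 0.90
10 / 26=5 / 13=0.38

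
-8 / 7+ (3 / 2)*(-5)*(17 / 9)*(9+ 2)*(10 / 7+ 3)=-29033 / 42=-691.26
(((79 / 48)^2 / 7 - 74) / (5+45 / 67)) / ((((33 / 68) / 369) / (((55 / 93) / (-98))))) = 55442500469 / 930940416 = 59.56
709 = 709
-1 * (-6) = 6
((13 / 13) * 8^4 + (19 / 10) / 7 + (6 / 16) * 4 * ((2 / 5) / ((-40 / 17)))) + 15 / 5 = 5738623 / 1400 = 4099.02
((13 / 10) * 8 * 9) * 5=468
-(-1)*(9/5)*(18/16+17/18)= 149/40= 3.72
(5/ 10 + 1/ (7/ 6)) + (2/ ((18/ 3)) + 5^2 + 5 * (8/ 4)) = 1541/ 42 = 36.69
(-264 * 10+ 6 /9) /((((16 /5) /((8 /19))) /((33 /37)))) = -5885 /19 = -309.74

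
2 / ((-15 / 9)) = -6 / 5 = -1.20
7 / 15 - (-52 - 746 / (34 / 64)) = 371459 / 255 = 1456.70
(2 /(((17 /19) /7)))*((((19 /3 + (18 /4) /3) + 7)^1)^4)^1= 8344718053 /11016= 757508.90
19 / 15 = 1.27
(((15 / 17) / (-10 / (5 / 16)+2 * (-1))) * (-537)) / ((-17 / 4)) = -16110 / 4913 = -3.28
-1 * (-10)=10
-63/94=-0.67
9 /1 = 9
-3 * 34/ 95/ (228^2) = -17/ 823080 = -0.00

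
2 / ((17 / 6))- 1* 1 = -5 / 17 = -0.29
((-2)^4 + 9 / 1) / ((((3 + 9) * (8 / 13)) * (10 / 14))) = 455 / 96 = 4.74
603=603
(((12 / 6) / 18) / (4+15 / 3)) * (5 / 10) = 1 / 162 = 0.01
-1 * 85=-85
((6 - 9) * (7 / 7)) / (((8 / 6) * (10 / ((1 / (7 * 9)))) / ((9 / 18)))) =-1 / 560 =-0.00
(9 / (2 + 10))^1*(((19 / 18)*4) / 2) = 19 / 12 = 1.58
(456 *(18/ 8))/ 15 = 342/ 5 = 68.40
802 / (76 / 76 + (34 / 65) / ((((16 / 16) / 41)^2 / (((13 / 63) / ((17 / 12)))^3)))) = 10732480290 / 49745537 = 215.75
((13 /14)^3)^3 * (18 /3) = 31813498119 /10330523392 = 3.08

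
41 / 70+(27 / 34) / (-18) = 1289 / 2380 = 0.54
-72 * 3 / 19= -216 / 19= -11.37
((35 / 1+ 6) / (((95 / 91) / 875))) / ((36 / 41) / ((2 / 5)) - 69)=-514.40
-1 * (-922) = 922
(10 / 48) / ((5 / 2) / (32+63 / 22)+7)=3835 / 130176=0.03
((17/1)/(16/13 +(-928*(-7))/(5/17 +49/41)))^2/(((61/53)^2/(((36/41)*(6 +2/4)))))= 4323713054100453/66106304443667948032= 0.00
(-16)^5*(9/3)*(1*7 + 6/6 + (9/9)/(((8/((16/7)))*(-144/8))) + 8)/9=-1055916032/189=-5586857.31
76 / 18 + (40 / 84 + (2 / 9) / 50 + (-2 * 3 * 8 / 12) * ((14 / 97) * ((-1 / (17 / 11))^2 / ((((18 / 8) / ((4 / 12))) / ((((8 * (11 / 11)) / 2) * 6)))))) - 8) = -183520969 / 44151975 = -4.16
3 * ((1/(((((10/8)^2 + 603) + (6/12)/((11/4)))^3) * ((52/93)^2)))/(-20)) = -2210269248/1018849654304129375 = -0.00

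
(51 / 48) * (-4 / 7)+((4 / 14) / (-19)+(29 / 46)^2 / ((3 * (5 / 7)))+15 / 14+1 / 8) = 6414227 / 8442840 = 0.76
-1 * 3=-3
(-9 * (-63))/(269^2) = 567/72361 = 0.01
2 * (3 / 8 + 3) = 27 / 4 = 6.75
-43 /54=-0.80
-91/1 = -91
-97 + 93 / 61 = -5824 / 61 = -95.48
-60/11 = -5.45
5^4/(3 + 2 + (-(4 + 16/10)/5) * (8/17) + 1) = 265625/2326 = 114.20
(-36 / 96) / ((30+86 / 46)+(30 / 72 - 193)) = 207 / 88714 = 0.00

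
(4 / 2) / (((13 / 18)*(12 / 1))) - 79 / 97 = -0.58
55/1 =55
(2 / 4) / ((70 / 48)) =12 / 35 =0.34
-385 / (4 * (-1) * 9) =385 / 36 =10.69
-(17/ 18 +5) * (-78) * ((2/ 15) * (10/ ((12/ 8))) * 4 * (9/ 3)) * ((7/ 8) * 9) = 38948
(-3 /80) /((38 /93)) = -279 /3040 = -0.09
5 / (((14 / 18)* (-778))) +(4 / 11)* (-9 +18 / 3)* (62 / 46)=-2037297 / 1377838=-1.48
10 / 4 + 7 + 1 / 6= 29 / 3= 9.67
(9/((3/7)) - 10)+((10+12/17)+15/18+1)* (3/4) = 2775/136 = 20.40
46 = 46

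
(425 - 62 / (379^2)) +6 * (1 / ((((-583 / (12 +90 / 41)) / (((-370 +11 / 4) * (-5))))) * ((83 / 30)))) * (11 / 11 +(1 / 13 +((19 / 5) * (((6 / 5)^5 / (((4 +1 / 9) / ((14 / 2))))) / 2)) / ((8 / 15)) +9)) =-2656568907325825527 / 1318015934679125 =-2015.58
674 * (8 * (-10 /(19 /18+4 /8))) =-242640 /7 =-34662.86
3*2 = 6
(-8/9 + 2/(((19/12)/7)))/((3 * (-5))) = -272/513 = -0.53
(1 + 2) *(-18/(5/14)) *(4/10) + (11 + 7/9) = -10958/225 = -48.70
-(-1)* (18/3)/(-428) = -3/214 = -0.01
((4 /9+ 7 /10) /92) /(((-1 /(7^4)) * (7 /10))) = -35329 /828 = -42.67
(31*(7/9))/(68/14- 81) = -1519/4797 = -0.32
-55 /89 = -0.62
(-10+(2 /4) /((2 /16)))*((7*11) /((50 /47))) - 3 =-10932 /25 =-437.28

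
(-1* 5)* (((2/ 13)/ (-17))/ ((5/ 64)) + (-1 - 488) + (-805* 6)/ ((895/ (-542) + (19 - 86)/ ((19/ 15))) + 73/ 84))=10239301090969/ 5130769813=1995.67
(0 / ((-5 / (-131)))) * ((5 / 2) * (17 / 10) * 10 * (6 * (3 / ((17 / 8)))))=0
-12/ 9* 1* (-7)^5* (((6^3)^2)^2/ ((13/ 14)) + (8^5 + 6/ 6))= 52533301520790.46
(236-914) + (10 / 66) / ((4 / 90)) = -14841 / 22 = -674.59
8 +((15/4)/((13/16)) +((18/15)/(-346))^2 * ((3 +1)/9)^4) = 12.62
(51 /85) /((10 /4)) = 0.24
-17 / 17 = -1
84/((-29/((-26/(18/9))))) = 1092/29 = 37.66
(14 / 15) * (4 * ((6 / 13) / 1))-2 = -18 / 65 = -0.28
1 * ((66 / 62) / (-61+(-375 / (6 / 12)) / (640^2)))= -270336 / 15491537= -0.02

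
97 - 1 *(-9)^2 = 16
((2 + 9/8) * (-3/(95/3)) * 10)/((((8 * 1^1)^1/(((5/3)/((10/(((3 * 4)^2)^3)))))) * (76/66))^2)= -59262899097600/6859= -8640166073.42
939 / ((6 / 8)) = 1252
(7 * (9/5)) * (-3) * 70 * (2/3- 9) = 22050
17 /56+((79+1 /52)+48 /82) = 2385099 /29848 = 79.91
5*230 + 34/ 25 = 28784/ 25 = 1151.36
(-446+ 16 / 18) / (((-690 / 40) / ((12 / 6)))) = 32048 / 621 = 51.61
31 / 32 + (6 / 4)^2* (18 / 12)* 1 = 139 / 32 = 4.34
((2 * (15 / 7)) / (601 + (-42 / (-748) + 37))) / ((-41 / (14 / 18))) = -3740 / 29351859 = -0.00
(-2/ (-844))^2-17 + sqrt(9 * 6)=-9.65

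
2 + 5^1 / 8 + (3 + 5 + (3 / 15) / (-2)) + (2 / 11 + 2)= 5591 / 440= 12.71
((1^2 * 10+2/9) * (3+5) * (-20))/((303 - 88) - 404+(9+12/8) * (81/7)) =5888/243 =24.23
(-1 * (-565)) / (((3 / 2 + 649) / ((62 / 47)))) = 70060 / 61147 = 1.15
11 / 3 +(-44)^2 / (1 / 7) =13555.67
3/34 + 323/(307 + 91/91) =5953/5236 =1.14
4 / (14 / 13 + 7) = 52 / 105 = 0.50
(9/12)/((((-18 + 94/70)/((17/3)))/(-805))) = 478975/2332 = 205.39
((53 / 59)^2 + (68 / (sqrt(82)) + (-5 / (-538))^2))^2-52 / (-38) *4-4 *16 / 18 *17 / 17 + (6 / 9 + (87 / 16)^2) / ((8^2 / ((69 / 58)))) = 13823298757 *sqrt(82) / 10327434281 + 25160551205454112716079030559 / 422712476678918524699901952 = 71.64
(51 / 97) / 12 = 17 / 388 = 0.04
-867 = -867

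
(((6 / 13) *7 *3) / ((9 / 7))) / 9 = 98 / 117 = 0.84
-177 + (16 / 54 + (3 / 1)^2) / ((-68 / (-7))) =-323215 / 1836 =-176.04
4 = 4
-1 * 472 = -472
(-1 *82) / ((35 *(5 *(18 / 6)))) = -82 / 525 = -0.16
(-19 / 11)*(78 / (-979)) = 1482 / 10769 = 0.14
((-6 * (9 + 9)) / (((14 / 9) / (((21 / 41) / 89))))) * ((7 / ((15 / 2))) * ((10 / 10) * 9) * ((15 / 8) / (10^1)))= -45927 / 72980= -0.63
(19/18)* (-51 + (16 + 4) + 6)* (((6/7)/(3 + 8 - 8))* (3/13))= -475/273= -1.74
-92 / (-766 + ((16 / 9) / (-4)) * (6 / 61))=8418 / 70093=0.12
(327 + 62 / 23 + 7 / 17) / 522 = 0.63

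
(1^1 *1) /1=1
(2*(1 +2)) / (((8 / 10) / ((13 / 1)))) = 195 / 2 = 97.50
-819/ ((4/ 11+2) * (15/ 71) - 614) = 639639/ 479144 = 1.33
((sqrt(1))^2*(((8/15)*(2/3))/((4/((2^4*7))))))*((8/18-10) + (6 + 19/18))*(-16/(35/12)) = 136.53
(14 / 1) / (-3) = -14 / 3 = -4.67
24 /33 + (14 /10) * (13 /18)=1.74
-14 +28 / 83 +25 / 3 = -1327 / 249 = -5.33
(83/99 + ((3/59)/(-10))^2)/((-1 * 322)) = -28893191/11096731800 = -0.00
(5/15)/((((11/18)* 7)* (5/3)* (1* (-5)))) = -0.01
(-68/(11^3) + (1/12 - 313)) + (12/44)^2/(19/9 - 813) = -18240338275/58281828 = -312.97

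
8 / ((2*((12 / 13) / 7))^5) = 6240321451 / 995328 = 6269.61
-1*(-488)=488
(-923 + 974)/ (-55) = -51/ 55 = -0.93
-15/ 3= -5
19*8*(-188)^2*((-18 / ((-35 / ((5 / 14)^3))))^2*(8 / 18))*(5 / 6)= 6295650000 / 5764801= 1092.08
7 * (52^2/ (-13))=-1456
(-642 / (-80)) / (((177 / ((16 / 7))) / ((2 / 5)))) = 428 / 10325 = 0.04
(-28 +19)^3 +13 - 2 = -718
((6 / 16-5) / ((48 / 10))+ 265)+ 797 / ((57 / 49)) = 1154199 / 1216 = 949.18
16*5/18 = 40/9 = 4.44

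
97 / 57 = 1.70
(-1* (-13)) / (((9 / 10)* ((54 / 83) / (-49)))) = -264355 / 243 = -1087.88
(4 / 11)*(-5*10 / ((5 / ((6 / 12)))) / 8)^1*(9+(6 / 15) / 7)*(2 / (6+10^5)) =-317 / 7700462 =-0.00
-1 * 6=-6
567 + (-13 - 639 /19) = 9887 /19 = 520.37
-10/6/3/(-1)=5/9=0.56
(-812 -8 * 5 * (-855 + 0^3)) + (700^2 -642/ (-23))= 12038566/ 23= 523415.91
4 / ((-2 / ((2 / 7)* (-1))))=4 / 7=0.57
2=2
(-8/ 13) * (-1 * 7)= 4.31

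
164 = 164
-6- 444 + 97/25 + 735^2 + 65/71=958109137/1775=539779.80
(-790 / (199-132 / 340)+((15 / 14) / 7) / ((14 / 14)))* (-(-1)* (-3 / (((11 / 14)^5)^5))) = 4358089752514766409656658076631040 / 914557528681412497755089148691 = 4765.24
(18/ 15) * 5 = 6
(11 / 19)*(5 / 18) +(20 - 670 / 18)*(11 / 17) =-7095 / 646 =-10.98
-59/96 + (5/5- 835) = -80123/96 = -834.61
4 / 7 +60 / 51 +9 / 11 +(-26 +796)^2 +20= 776135639 / 1309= 592922.57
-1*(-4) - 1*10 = -6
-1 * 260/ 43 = -260/ 43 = -6.05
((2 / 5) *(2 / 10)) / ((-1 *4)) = -1 / 50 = -0.02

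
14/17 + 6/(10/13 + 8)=487/323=1.51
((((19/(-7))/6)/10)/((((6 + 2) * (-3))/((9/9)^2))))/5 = 19/50400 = 0.00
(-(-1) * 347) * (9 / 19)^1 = 3123 / 19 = 164.37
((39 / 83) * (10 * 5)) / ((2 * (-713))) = -975 / 59179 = -0.02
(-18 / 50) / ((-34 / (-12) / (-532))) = 28728 / 425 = 67.60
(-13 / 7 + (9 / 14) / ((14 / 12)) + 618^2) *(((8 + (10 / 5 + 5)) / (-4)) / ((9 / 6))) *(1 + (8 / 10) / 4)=-56142636 / 49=-1145768.08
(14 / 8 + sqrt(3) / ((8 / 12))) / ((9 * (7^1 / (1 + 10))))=11 / 36 + 11 * sqrt(3) / 42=0.76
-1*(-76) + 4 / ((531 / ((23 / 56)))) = 565007 / 7434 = 76.00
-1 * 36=-36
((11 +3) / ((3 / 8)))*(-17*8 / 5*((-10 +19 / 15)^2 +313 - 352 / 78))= -17142366976 / 43875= -390709.22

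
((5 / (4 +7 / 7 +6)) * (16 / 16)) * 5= 25 / 11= 2.27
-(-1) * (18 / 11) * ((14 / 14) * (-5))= -90 / 11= -8.18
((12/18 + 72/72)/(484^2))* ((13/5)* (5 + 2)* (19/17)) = 1729/11947056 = 0.00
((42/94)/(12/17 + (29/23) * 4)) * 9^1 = 73899/105656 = 0.70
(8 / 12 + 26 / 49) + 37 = 5615 / 147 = 38.20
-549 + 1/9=-4940/9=-548.89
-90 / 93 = -30 / 31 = -0.97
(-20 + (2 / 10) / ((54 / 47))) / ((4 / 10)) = -5353 / 108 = -49.56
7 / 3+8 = 31 / 3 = 10.33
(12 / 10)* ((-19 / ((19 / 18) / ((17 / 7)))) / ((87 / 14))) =-1224 / 145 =-8.44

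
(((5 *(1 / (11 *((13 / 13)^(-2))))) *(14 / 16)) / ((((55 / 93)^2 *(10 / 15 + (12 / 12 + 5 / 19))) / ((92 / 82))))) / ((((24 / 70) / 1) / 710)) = 13149273627 / 9604496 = 1369.07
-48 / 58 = -24 / 29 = -0.83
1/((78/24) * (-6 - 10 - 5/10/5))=-40/2093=-0.02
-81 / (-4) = 81 / 4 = 20.25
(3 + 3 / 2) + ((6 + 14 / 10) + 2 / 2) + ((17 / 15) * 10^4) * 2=680387 / 30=22679.57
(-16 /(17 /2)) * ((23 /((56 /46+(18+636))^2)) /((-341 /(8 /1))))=778688 /329131776325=0.00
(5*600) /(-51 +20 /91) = -273000 /4621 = -59.08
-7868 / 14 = -562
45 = 45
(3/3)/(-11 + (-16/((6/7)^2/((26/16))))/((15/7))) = -270/7429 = -0.04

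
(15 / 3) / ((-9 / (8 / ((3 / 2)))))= -80 / 27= -2.96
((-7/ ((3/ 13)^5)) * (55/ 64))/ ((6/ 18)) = -142947805/ 5184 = -27574.81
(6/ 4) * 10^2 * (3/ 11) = 450/ 11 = 40.91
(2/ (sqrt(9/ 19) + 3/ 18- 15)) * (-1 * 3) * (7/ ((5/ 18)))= 81648 * sqrt(19)/ 750875 + 7670376/ 750875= 10.69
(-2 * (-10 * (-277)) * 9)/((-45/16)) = 17728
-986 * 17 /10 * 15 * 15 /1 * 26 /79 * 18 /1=-176503860 /79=-2234226.08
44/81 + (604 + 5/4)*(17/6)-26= 1094743/648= 1689.42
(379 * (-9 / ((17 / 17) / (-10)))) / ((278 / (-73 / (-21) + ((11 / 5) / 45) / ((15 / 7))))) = 31329656 / 72975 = 429.32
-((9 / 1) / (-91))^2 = -81 / 8281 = -0.01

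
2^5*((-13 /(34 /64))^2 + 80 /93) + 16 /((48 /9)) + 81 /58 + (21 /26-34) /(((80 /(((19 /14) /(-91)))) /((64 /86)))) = 26635561736340073 /1387714204695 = 19193.84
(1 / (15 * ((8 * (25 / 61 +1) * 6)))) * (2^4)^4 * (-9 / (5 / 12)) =-1499136 / 1075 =-1394.55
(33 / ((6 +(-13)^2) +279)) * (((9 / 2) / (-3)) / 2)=-99 / 1816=-0.05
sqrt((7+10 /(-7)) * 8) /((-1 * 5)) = -2 * sqrt(546) /35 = -1.34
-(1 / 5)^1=-1 / 5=-0.20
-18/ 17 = -1.06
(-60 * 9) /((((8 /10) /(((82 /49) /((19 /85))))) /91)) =-61161750 /133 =-459862.78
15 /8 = 1.88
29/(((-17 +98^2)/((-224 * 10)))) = -64960/9587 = -6.78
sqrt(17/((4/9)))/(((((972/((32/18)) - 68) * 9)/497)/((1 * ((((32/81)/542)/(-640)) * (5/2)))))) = -497 * sqrt(17)/1008867960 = -0.00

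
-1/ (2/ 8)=-4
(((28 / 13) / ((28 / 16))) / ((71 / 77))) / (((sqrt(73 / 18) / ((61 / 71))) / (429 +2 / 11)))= 96761616*sqrt(146) / 4783909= 244.40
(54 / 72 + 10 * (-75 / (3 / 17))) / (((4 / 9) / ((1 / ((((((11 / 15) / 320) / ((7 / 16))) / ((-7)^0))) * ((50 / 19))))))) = -61036227 / 88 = -693593.49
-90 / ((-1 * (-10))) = -9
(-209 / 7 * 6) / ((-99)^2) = -38 / 2079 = -0.02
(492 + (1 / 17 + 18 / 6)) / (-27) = -8416 / 459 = -18.34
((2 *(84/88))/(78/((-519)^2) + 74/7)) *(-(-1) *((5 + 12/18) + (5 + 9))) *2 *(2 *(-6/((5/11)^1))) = -1557445302/8305525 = -187.52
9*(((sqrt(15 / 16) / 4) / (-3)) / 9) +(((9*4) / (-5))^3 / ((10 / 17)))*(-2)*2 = 1586304 / 625 - sqrt(15) / 48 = 2538.01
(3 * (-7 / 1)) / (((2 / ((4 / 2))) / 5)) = -105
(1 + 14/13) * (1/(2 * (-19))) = -27/494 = -0.05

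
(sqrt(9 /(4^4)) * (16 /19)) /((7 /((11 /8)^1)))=33 /1064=0.03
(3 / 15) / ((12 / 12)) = 1 / 5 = 0.20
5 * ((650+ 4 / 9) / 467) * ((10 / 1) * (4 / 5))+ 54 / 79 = 18725602 / 332037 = 56.40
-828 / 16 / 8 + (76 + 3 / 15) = 11157 / 160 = 69.73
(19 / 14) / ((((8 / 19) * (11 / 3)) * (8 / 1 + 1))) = 361 / 3696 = 0.10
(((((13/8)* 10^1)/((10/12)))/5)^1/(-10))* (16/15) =-52/125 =-0.42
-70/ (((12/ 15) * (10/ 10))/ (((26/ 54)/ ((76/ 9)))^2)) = -29575/ 103968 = -0.28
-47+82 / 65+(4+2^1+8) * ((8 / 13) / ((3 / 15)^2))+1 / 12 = 132389 / 780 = 169.73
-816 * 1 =-816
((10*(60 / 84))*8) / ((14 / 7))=200 / 7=28.57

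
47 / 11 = 4.27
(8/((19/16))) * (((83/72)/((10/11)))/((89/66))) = 160688/25365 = 6.34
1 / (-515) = -1 / 515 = -0.00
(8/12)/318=1/477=0.00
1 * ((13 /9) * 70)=910 /9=101.11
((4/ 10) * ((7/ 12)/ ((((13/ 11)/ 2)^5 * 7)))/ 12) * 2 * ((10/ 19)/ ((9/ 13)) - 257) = -56454173336/ 2857099635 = -19.76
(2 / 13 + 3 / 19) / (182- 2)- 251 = -11159383 / 44460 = -251.00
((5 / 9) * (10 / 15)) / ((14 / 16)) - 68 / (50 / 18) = -113668 / 4725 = -24.06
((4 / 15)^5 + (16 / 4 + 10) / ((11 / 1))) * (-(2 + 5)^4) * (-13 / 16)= 166092394741 / 66825000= 2485.48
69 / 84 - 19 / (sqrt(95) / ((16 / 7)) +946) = 2128 *sqrt(95) / 229093841 +5140320711 / 6414627548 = 0.80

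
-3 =-3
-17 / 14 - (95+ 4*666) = -38643 / 14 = -2760.21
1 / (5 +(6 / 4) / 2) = 4 / 23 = 0.17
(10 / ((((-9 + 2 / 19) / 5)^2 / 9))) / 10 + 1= 109786 / 28561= 3.84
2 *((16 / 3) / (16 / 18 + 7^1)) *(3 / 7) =0.58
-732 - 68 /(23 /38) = -19420 /23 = -844.35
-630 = -630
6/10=3/5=0.60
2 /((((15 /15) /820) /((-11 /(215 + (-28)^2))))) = -18040 /999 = -18.06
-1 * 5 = -5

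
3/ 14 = 0.21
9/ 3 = 3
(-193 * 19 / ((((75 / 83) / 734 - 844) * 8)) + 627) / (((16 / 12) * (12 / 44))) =1419751055041 / 822689488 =1725.74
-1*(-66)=66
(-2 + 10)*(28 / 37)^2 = 6272 / 1369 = 4.58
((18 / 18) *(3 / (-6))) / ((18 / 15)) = -5 / 12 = -0.42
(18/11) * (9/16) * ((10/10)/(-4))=-81/352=-0.23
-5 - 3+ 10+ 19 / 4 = 27 / 4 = 6.75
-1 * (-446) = 446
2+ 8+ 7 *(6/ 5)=92/ 5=18.40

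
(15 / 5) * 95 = 285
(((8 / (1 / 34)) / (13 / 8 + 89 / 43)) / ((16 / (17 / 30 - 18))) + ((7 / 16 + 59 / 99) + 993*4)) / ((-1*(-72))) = 39186381119 / 724775040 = 54.07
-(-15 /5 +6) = -3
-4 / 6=-2 / 3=-0.67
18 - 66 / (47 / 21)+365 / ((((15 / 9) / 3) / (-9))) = -278451 / 47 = -5924.49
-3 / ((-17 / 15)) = 45 / 17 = 2.65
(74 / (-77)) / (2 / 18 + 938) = -666 / 650111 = -0.00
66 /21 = 22 /7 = 3.14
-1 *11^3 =-1331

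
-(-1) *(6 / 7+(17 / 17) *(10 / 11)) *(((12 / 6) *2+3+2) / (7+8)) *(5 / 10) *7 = 204 / 55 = 3.71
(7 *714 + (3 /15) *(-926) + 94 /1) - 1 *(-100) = 25034 /5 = 5006.80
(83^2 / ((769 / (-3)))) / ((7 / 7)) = -20667 / 769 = -26.88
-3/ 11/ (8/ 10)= -15/ 44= -0.34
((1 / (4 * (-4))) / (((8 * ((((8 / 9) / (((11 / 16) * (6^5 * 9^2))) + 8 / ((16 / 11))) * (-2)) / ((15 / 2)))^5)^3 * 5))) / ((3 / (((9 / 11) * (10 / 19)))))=86785005729691174448330741924636730952273640587491760052028355847668172114488216927542187812669320523 / 7741113474279335482445042555589388734494562030276452303239343638811814595903654842460826452414012097684307968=0.00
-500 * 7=-3500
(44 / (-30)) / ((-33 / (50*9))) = 20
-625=-625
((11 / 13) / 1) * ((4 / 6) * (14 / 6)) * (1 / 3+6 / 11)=406 / 351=1.16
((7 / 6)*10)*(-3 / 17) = -35 / 17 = -2.06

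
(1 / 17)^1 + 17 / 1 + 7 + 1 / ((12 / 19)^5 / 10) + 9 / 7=1848517561 / 14805504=124.85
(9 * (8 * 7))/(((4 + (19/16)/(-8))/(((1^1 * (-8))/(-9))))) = 57344/493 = 116.32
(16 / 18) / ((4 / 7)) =14 / 9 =1.56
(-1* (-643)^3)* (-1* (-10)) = 2658477070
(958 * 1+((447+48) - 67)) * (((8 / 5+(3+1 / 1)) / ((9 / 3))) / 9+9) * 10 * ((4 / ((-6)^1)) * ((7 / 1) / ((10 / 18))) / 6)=-2679908 / 15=-178660.53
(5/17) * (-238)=-70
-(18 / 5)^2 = -324 / 25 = -12.96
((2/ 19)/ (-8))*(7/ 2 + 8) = -23/ 152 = -0.15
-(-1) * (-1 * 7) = -7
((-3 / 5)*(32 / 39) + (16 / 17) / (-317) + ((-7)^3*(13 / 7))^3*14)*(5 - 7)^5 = 40561859025182656 / 350285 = 115796734159.85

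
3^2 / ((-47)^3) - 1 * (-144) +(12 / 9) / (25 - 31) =134346881 / 934407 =143.78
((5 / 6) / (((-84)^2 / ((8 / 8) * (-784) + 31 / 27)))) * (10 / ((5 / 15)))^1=-528425 / 190512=-2.77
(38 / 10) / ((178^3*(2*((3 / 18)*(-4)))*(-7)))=57 / 789565280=0.00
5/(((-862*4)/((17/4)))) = -85/13792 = -0.01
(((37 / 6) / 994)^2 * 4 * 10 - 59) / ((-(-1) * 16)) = -3.69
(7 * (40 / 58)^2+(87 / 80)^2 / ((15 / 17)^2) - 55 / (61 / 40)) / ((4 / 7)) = -1793647402757 / 32832640000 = -54.63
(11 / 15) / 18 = 11 / 270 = 0.04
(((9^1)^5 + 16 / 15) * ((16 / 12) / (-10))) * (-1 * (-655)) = -232066762 / 45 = -5157039.16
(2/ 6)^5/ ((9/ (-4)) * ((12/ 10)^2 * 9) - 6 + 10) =-25/ 152847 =-0.00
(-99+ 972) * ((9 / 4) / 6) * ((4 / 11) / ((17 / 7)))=18333 / 374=49.02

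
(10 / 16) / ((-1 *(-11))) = 5 / 88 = 0.06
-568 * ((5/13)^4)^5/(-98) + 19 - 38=-17693621247329673691586231/931243224969159172501249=-19.00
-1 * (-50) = 50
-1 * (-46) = 46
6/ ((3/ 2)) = 4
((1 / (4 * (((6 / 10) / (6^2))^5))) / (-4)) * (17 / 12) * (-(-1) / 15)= -4590000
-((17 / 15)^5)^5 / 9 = -5770627412348402378939569991057 / 2272605146463811397552490234375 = -2.54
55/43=1.28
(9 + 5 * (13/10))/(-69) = -31/138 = -0.22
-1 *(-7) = 7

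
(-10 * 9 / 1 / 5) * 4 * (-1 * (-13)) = -936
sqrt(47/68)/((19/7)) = 7 * sqrt(799)/646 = 0.31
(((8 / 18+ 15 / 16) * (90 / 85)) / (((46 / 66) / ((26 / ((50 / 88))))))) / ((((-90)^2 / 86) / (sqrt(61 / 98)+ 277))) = 13460161 * sqrt(122) / 184747500+ 3728464597 / 13196250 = 283.34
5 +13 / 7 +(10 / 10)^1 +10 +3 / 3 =132 / 7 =18.86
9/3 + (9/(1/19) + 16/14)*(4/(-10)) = -461/7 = -65.86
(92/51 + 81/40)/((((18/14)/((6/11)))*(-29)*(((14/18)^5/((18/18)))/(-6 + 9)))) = -153743913/260412460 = -0.59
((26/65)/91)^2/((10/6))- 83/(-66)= 85916167/68318250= 1.26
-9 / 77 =-0.12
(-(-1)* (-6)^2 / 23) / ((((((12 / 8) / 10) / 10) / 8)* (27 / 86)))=2658.94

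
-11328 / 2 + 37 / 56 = -317147 / 56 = -5663.34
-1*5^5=-3125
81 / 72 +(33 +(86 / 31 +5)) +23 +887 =236071 / 248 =951.90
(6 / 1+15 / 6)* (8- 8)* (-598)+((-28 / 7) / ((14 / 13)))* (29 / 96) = -377 / 336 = -1.12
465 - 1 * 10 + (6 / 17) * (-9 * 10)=7195 / 17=423.24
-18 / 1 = -18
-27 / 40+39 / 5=57 / 8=7.12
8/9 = 0.89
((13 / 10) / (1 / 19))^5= 919358226007 / 100000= 9193582.26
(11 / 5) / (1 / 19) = 209 / 5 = 41.80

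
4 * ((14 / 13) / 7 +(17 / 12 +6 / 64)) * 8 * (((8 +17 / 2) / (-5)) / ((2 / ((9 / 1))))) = -205623 / 260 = -790.86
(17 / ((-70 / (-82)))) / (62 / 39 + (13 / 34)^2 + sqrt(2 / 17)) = 2459301137124 / 206009007155 -83335249296 * sqrt(34) / 206009007155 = 9.58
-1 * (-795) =795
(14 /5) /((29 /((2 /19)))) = 28 /2755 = 0.01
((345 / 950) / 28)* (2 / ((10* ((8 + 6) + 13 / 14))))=69 / 397100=0.00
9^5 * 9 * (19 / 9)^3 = 5000211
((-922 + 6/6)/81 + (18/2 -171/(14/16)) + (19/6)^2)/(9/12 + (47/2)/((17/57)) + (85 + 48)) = -2413235/2731617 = -0.88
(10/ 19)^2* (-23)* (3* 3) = -20700/ 361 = -57.34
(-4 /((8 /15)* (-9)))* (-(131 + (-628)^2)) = -657525 /2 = -328762.50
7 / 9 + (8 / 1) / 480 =143 / 180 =0.79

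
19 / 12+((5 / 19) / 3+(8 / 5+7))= 3903 / 380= 10.27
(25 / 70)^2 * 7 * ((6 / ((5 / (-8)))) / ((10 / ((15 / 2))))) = -45 / 7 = -6.43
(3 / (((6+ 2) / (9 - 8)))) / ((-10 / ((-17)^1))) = 51 / 80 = 0.64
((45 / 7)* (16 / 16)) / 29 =45 / 203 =0.22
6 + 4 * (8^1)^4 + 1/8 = 16390.12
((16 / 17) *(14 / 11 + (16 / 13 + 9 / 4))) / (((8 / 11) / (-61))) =-165859 / 442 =-375.25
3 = 3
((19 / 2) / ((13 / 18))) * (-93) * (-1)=15903 / 13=1223.31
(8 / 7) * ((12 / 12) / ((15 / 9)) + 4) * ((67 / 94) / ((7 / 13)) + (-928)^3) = -4201396860.70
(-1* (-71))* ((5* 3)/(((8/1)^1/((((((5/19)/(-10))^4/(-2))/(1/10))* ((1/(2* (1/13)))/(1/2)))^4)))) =19010915625/151226371836540966761136128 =0.00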